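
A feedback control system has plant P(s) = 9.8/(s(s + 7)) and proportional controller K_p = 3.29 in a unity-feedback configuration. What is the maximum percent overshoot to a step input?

From 1 + K_pP(s) = 0: s² + 7s + 32.24 = 0 ⇒ ω_n = 5.678, ζ = 0.6164.
%OS = 100·exp(−πζ/√(1−ζ²)) = 100·exp(−π·0.6164/√0.6201) = 8.55%.

8.55%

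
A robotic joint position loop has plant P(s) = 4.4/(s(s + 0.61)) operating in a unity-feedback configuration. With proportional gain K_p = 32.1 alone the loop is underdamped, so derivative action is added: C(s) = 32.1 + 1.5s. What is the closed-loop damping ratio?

Forward path: (32.1 + 1.5s)·4.4/(s(s+0.61)). The closed-loop characteristic equation is s² + (0.61 + 4.4·1.5)s + 4.4·32.1 = 0.
That is s² + 7.21s + 141.2 = 0, so ω_n = 11.88 rad/s and ζ = 7.21/(2·11.88) = 0.3033.

ζ = 0.303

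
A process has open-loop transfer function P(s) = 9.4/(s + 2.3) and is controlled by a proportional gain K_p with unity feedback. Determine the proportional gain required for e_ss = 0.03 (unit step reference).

K_p = 7.91

The loop is type 0, so e_ss(step) = 1/(1 + K_pos) with K_pos = K_p·P(0).
P(0) = 4.087. Require 1/(1 + K_p·4.087) = 0.03, so 1 + 4.087·K_p = 33.33.
K_p = (33.33 − 1)/4.087 = 7.91.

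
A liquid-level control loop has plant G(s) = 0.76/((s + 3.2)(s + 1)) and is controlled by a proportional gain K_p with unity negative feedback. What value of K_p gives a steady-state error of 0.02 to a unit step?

K_p = 206

For a type-0 loop with proportional control, e_ss = 1/(1 + K_p·G(0)).
G(0) = 0.2375. Require 1/(1 + K_p·0.2375) = 0.02, so 1 + 0.2375·K_p = 50.
K_p = (50 − 1)/0.2375 = 206.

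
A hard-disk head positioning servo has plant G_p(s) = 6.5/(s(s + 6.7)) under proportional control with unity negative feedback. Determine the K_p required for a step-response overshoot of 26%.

From %OS = 100·exp(−πζ/√(1−ζ²)) = 26%, ζ = −ln(0.26)/√(π²+ln²(0.26)) = 0.3941.
Characteristic equation s² + 6.7s + 6.5K_p = 0 gives ζ = 6.7/(2√(6.5K_p)).
Setting ζ = 0.3941: √(6.5K_p) = 6.7/(2·0.3941) = 8.501, so K_p = 72.26/6.5 = 11.1.

K_p = 11.1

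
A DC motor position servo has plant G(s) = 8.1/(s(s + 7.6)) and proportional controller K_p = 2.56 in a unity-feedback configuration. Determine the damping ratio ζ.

The closed-loop denominator is s(s+7.6) + 2.56·8.1 = s² + 7.6s + 20.74.
So ω_n² = 20.74 ⇒ ω_n = 4.554 rad/s, and ζ = 7.6/(2ω_n) = 0.834.

ζ = 0.834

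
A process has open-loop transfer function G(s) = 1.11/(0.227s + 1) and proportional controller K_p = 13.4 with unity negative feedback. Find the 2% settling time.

Closed loop: T(s) = K_p·G/(1+K_p·G) = 14.87/(0.227s + 1 + 14.87), with pole at s = −(1 + 14.87)/0.227 = −69.93.
τ = 1/69.93 = 0.0143 s, so 2% settling time ≈ 4τ = 0.0572 s.

T_s ≈ 0.0572 s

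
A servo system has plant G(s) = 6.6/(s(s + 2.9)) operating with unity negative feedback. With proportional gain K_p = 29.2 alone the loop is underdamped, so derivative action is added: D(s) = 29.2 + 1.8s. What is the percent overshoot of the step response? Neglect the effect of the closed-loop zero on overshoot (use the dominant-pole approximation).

13.9%

Forward path: (29.2 + 1.8s)·6.6/(s(s+2.9)). The closed-loop characteristic equation is s² + (2.9 + 6.6·1.8)s + 6.6·29.2 = 0.
That is s² + 14.78s + 192.7 = 0, so ω_n = 13.88 rad/s and ζ = 14.78/(2·13.88) = 0.5323.
%OS = 100·exp(−πζ/√(1−ζ²)) = 13.9%.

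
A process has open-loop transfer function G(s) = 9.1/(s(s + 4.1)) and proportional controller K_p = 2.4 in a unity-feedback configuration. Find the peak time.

T_p = 0.748 s

Closed-loop characteristic equation: s² + 4.1s + 21.84 = 0, so ω_n = 4.673 rad/s and ζ = 4.1/(2·4.673) = 0.4387.
Damped frequency ω_d = ω_n√(1−ζ²) = 4.2 rad/s, so peak time T_p = π/ω_d = 0.748 s.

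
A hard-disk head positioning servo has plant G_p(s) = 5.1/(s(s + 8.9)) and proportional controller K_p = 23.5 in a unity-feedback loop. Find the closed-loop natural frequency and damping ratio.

The closed-loop denominator is s(s+8.9) + 23.5·5.1 = s² + 8.9s + 119.8.
Matching s² + 2ζω_n s + ω_n²: ω_n = √119.8 = 10.95 rad/s and 2ζω_n = 8.9, so ζ = 8.9/(2·10.95) = 0.406.

ω_n = 10.9 rad/s, ζ = 0.406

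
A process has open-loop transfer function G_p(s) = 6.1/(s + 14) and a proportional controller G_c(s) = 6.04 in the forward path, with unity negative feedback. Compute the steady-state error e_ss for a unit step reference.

0.275

The loop is type 0. Static position error constant K_pos = G_c(0)·G_p(0) = 6.04·0.4357 = 2.632.
Steady-state error to a unit step: e_ss = 1/(1+K_pos) = 1/3.632 = 0.275.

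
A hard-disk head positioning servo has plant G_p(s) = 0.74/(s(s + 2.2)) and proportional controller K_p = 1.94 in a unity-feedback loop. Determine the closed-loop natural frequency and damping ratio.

The closed-loop denominator is s(s+2.2) + 1.94·0.74 = s² + 2.2s + 1.436.
So ω_n² = 1.436 ⇒ ω_n = 1.198 rad/s, and ζ = 2.2/(2ω_n) = 0.918.

ω_n = 1.2 rad/s, ζ = 0.918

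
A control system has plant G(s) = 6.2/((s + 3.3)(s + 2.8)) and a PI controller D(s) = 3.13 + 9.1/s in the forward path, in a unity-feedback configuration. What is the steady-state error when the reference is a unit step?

The open loop D(s)G(s) has a pole at the origin (type 1), so the static position error constant is infinite and e_ss = 1/(1+∞) = 0.

0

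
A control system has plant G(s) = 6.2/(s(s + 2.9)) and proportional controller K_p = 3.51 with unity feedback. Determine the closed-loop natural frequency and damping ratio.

ω_n = 4.66 rad/s, ζ = 0.311

1 + K_p·G(s) = 0 gives s² + 2.9s + 21.76 = 0.
So ω_n² = 21.76 ⇒ ω_n = 4.665 rad/s, and ζ = 2.9/(2ω_n) = 0.311.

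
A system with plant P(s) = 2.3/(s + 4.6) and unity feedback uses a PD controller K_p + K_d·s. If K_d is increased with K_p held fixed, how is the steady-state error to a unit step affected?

K_d affects only the transient (the s-coefficient); the DC loop gain, and hence e_ss, depends only on K_p.

unchanged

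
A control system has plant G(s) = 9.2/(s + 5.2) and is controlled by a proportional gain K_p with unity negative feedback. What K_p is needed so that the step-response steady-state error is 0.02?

K_p = 27.7

The loop is type 0, so e_ss(step) = 1/(1 + K_pos) with K_pos = K_p·G(0).
G(0) = 1.769. Require 1/(1 + K_p·1.769) = 0.02, so 1 + 1.769·K_p = 50.
K_p = (50 − 1)/1.769 = 27.7.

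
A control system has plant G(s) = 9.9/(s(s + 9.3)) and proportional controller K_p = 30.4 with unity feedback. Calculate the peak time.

From 1 + K_pG(s) = 0: s² + 9.3s + 301 = 0 ⇒ ω_n = 17.35, ζ = 0.268.
Damped frequency ω_d = ω_n√(1−ζ²) = 16.71 rad/s, so peak time T_p = π/ω_d = 0.188 s.

T_p = 0.188 s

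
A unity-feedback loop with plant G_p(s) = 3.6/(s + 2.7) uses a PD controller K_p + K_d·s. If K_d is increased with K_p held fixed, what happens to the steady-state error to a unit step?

unchanged

At s = 0 the derivative term contributes nothing: C(0) = K_p regardless of K_d, so K_pos = K_p·G_p(0) and e_ss are unchanged.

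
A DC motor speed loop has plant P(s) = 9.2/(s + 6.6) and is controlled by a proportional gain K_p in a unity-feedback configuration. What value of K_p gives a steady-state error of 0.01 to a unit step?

For a type-0 loop with proportional control, e_ss = 1/(1 + K_p·P(0)).
P(0) = 1.394. Require 1/(1 + K_p·1.394) = 0.01, so 1 + 1.394·K_p = 100.
K_p = (100 − 1)/1.394 = 71.

K_p = 71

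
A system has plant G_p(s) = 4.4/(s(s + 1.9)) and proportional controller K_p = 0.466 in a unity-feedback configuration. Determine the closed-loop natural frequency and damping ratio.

The closed-loop denominator is s(s+1.9) + 0.466·4.4 = s² + 1.9s + 2.05.
So ω_n² = 2.05 ⇒ ω_n = 1.432 rad/s, and ζ = 1.9/(2ω_n) = 0.663.

ω_n = 1.43 rad/s, ζ = 0.663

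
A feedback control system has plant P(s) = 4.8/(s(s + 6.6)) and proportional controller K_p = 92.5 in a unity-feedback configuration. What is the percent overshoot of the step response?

Closed-loop characteristic equation: s² + 6.6s + 444 = 0, so ω_n = 21.07 rad/s and ζ = 6.6/(2·21.07) = 0.1566.
%OS = 100·exp(−πζ/√(1−ζ²)) = 100·exp(−π·0.1566/√0.9755) = 60.8%.

60.8%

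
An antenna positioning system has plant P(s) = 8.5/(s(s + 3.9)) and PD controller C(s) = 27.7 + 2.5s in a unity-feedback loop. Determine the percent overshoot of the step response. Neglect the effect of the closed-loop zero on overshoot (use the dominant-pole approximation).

Forward path: (27.7 + 2.5s)·8.5/(s(s+3.9)). The closed-loop characteristic equation is s² + (3.9 + 8.5·2.5)s + 8.5·27.7 = 0.
That is s² + 25.15s + 235.4 = 0, so ω_n = 15.34 rad/s and ζ = 25.15/(2·15.34) = 0.8195.
%OS = 100·exp(−πζ/√(1−ζ²)) = 1.12%.

1.12%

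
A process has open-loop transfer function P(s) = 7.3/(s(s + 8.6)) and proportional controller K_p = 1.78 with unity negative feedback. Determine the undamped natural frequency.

ω_n = 3.6 rad/s

1 + K_p·P(s) = 0 gives s² + 8.6s + 12.99 = 0.
So ω_n² = 12.99 ⇒ ω_n = 3.605 rad/s, and ζ = 8.6/(2ω_n) = 1.19.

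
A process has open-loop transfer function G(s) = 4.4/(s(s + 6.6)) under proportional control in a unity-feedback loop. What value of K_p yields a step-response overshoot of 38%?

From %OS = 100·exp(−πζ/√(1−ζ²)) = 38%, ζ = −ln(0.38)/√(π²+ln²(0.38)) = 0.2943.
Characteristic equation s² + 6.6s + 4.4K_p = 0 gives ζ = 6.6/(2√(4.4K_p)).
Setting ζ = 0.2943: √(4.4K_p) = 6.6/(2·0.2943) = 11.21, so K_p = 125.7/4.4 = 28.6.

K_p = 28.6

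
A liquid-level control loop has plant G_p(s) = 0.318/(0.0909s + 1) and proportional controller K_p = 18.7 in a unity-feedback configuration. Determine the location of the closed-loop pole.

Closed loop: T(s) = K_p·G_p/(1+K_p·G_p) = 5.947/(0.0909s + 1 + 5.947), with pole at s = −(1 + 5.947)/0.0909 = −76.42.

s = -76.42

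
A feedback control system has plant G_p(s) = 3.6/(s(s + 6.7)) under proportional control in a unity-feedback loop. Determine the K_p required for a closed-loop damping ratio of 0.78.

K_p = 5.12

Closed-loop characteristic equation: s² + 6.7s + K_p·3.6 = 0.
So ω_n = √(3.6K_p) and 2ζω_n = 6.7, giving ζ = 6.7/(2√(3.6K_p)).
Setting ζ = 0.78: √(3.6K_p) = 6.7/(2·0.78) = 4.295, so K_p = 18.45/3.6 = 5.12.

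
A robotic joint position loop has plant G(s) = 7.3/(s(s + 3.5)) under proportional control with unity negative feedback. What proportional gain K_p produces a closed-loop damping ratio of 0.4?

K_p = 2.62

Closed-loop characteristic equation: s² + 3.5s + K_p·7.3 = 0.
So ω_n = √(7.3K_p) and 2ζω_n = 3.5, giving ζ = 3.5/(2√(7.3K_p)).
Setting ζ = 0.4: √(7.3K_p) = 3.5/(2·0.4) = 4.375, so K_p = 19.14/7.3 = 2.62.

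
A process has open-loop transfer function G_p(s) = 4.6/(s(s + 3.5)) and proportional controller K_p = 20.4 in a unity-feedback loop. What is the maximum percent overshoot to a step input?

The closed-loop denominator s² + 3.5s + 93.84 gives ω_n = √93.84 = 9.687 and ζ = 3.5/(2ω_n) = 0.1807.
%OS = 100·exp(−πζ/√(1−ζ²)) = 100·exp(−π·0.1807/√0.9674) = 56.2%.

56.2%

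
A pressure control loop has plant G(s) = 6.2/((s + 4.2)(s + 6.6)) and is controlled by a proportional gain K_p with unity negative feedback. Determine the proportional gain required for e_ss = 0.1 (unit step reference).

K_p = 40.2

For a type-0 loop with proportional control, e_ss = 1/(1 + K_p·G(0)).
G(0) = 0.2237. Require 1/(1 + K_p·0.2237) = 0.1, so 1 + 0.2237·K_p = 10.
K_p = (10 − 1)/0.2237 = 40.2.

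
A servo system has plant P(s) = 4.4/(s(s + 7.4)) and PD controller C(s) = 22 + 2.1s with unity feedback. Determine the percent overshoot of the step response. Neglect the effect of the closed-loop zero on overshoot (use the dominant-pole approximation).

Forward path: (22 + 2.1s)·4.4/(s(s+7.4)). The closed-loop characteristic equation is s² + (7.4 + 4.4·2.1)s + 4.4·22 = 0.
That is s² + 16.64s + 96.8 = 0, so ω_n = 9.839 rad/s and ζ = 16.64/(2·9.839) = 0.8456.
%OS = 100·exp(−πζ/√(1−ζ²)) = 0.689%.

0.689%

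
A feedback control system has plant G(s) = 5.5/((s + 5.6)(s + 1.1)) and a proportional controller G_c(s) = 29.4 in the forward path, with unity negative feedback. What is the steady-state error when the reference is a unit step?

0.0367

The loop is type 0. Static position error constant K_pos = G_c(0)·G(0) = 29.4·0.8929 = 26.25.
Steady-state error to a unit step: e_ss = 1/(1+K_pos) = 1/27.25 = 0.0367.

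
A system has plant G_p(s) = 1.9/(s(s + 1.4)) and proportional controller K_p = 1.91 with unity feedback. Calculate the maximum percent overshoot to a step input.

Closed-loop characteristic equation: s² + 1.4s + 3.629 = 0, so ω_n = 1.905 rad/s and ζ = 1.4/(2·1.905) = 0.3675.
%OS = 100·exp(−πζ/√(1−ζ²)) = 100·exp(−π·0.3675/√0.865) = 28.9%.

28.9%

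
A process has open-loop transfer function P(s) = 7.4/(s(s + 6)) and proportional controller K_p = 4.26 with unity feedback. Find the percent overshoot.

The closed-loop denominator s² + 6s + 31.52 gives ω_n = √31.52 = 5.615 and ζ = 6/(2ω_n) = 0.5343.
%OS = 100·exp(−πζ/√(1−ζ²)) = 100·exp(−π·0.5343/√0.7145) = 13.7%.

13.7%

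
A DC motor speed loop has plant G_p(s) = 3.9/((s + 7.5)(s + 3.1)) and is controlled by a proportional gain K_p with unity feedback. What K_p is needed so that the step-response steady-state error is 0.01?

K_p = 590

Steady-state error for a unit step on this type-0 loop is 1/(1 + K_p·G_p(0)).
G_p(0) = 0.1677. Require 1/(1 + K_p·0.1677) = 0.01, so 1 + 0.1677·K_p = 100.
K_p = (100 − 1)/0.1677 = 590.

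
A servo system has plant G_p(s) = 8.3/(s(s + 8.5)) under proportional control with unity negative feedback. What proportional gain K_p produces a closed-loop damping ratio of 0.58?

Closed-loop characteristic equation: s² + 8.5s + K_p·8.3 = 0.
So ω_n = √(8.3K_p) and 2ζω_n = 8.5, giving ζ = 8.5/(2√(8.3K_p)).
Setting ζ = 0.58: √(8.3K_p) = 8.5/(2·0.58) = 7.328, so K_p = 53.69/8.3 = 6.47.

K_p = 6.47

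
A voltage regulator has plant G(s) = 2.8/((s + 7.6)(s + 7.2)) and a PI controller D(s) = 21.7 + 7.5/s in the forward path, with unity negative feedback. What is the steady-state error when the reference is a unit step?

0

The open loop D(s)G(s) has a pole at the origin (type 1), so the static position error constant is infinite and e_ss = 1/(1+∞) = 0.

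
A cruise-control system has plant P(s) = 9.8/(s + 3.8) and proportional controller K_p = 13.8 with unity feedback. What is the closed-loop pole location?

s = -139

Closed-loop transfer function: T(s) = K_p·P(s)/(1 + K_p·P(s)) = 135.2/(s + 3.8 + 135.2) = 135.2/(s + 139).
The closed-loop pole is at s = −139.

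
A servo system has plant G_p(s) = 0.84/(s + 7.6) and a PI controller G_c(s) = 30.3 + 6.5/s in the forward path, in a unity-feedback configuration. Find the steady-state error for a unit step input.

0

The open loop G_c(s)G_p(s) has a pole at the origin (type 1), so the static position error constant is infinite and e_ss = 1/(1+∞) = 0.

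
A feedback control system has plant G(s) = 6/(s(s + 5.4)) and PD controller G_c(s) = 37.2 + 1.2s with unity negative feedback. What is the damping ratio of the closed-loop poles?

Forward path: (37.2 + 1.2s)·6/(s(s+5.4)). The closed-loop characteristic equation is s² + (5.4 + 6·1.2)s + 6·37.2 = 0.
That is s² + 12.6s + 223.2 = 0, so ω_n = 14.94 rad/s and ζ = 12.6/(2·14.94) = 0.4217.

ζ = 0.422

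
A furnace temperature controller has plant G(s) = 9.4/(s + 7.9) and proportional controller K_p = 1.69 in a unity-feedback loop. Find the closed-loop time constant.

Closed-loop transfer function: T(s) = K_p·G(s)/(1 + K_p·G(s)) = 15.89/(s + 7.9 + 15.89) = 15.89/(s + 23.79).
Time constant τ = 1/23.79 = 0.042 s.

τ = 0.042 s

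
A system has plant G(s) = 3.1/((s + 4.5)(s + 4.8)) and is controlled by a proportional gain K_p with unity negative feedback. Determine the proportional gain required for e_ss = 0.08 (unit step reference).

K_p = 80.1

The loop is type 0, so e_ss(step) = 1/(1 + K_pos) with K_pos = K_p·G(0).
G(0) = 0.1435. Require 1/(1 + K_p·0.1435) = 0.08, so 1 + 0.1435·K_p = 12.5.
K_p = (12.5 − 1)/0.1435 = 80.1.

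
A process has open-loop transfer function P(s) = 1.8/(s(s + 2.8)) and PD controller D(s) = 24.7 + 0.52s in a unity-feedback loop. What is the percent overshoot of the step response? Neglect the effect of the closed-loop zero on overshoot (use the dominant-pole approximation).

Forward path: (24.7 + 0.52s)·1.8/(s(s+2.8)). The closed-loop characteristic equation is s² + (2.8 + 1.8·0.52)s + 1.8·24.7 = 0.
That is s² + 3.736s + 44.46 = 0, so ω_n = 6.668 rad/s and ζ = 3.736/(2·6.668) = 0.2802.
%OS = 100·exp(−πζ/√(1−ζ²)) = 40%.

40%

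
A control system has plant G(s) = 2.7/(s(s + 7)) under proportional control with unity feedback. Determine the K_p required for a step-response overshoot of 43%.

From %OS = 100·exp(−πζ/√(1−ζ²)) = 43%, ζ = −ln(0.43)/√(π²+ln²(0.43)) = 0.2594.
Characteristic equation s² + 7s + 2.7K_p = 0 gives ζ = 7/(2√(2.7K_p)).
Setting ζ = 0.2594: √(2.7K_p) = 7/(2·0.2594) = 13.49, so K_p = 182/2.7 = 67.4.

K_p = 67.4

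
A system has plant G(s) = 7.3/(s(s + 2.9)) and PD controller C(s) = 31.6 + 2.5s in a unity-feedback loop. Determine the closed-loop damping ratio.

ζ = 0.696

Forward path: (31.6 + 2.5s)·7.3/(s(s+2.9)). The closed-loop characteristic equation is s² + (2.9 + 7.3·2.5)s + 7.3·31.6 = 0.
That is s² + 21.15s + 230.7 = 0, so ω_n = 15.19 rad/s and ζ = 21.15/(2·15.19) = 0.6963.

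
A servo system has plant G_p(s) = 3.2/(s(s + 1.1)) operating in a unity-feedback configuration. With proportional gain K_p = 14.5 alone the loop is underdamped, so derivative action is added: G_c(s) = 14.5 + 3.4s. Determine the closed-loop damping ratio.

ζ = 0.879

Forward path: (14.5 + 3.4s)·3.2/(s(s+1.1)). The closed-loop characteristic equation is s² + (1.1 + 3.2·3.4)s + 3.2·14.5 = 0.
That is s² + 11.98s + 46.4 = 0, so ω_n = 6.812 rad/s and ζ = 11.98/(2·6.812) = 0.8794.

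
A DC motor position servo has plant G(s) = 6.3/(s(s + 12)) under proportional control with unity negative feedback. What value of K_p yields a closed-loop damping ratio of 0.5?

Closed-loop characteristic equation: s² + 12s + K_p·6.3 = 0.
So ω_n = √(6.3K_p) and 2ζω_n = 12, giving ζ = 12/(2√(6.3K_p)).
Setting ζ = 0.5: √(6.3K_p) = 12/(2·0.5) = 12, so K_p = 144/6.3 = 22.9.

K_p = 22.9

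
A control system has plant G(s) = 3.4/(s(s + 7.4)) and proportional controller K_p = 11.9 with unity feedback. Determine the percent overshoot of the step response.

10.6%

The closed-loop denominator s² + 7.4s + 40.46 gives ω_n = √40.46 = 6.361 and ζ = 7.4/(2ω_n) = 0.5817.
%OS = 100·exp(−πζ/√(1−ζ²)) = 100·exp(−π·0.5817/√0.6616) = 10.6%.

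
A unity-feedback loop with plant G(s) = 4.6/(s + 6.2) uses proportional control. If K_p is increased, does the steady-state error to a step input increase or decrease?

decrease

e_ss = 1/(1 + K_p·G(0)); a larger K_p raises the denominator, so e_ss decreases.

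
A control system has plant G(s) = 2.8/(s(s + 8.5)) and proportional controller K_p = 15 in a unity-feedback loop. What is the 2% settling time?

The closed-loop denominator s² + 8.5s + 42 gives ω_n = √42 = 6.481 and ζ = 8.5/(2ω_n) = 0.6558.
2% settling time T_s ≈ 4/(ζω_n) = 4/4.25 = 0.941 s.

T_s ≈ 0.941 s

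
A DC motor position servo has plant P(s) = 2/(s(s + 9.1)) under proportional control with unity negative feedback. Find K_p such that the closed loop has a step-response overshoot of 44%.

K_p = 162

From %OS = 100·exp(−πζ/√(1−ζ²)) = 44%, ζ = −ln(0.44)/√(π²+ln²(0.44)) = 0.2528.
Characteristic equation s² + 9.1s + 2K_p = 0 gives ζ = 9.1/(2√(2K_p)).
Setting ζ = 0.2528: √(2K_p) = 9.1/(2·0.2528) = 18, so K_p = 323.9/2 = 162.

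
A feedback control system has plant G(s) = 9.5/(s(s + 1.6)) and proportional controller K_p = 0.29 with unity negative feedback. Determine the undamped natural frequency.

1 + K_p·G(s) = 0 gives s² + 1.6s + 2.755 = 0.
So ω_n² = 2.755 ⇒ ω_n = 1.66 rad/s, and ζ = 1.6/(2ω_n) = 0.482.

ω_n = 1.66 rad/s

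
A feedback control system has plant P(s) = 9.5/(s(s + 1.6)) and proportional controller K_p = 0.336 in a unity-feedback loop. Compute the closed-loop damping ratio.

The closed-loop denominator is s(s+1.6) + 0.336·9.5 = s² + 1.6s + 3.192.
So ω_n² = 3.192 ⇒ ω_n = 1.787 rad/s, and ζ = 1.6/(2ω_n) = 0.448.

ζ = 0.448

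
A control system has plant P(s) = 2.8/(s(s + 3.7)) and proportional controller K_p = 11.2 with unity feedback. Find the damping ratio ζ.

The closed-loop denominator is s(s+3.7) + 11.2·2.8 = s² + 3.7s + 31.36.
Matching s² + 2ζω_n s + ω_n²: ω_n = √31.36 = 5.6 rad/s and 2ζω_n = 3.7, so ζ = 3.7/(2·5.6) = 0.33.

ζ = 0.33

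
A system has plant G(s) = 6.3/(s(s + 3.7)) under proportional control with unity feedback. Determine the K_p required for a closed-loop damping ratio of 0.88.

K_p = 0.702

Closed-loop characteristic equation: s² + 3.7s + K_p·6.3 = 0.
So ω_n = √(6.3K_p) and 2ζω_n = 3.7, giving ζ = 3.7/(2√(6.3K_p)).
Setting ζ = 0.88: √(6.3K_p) = 3.7/(2·0.88) = 2.102, so K_p = 4.42/6.3 = 0.702.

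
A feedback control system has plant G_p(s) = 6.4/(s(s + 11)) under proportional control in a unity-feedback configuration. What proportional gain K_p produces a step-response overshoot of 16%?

From %OS = 100·exp(−πζ/√(1−ζ²)) = 16%, ζ = −ln(0.16)/√(π²+ln²(0.16)) = 0.5039.
Characteristic equation s² + 11s + 6.4K_p = 0 gives ζ = 11/(2√(6.4K_p)).
Setting ζ = 0.5039: √(6.4K_p) = 11/(2·0.5039) = 10.92, so K_p = 119.1/6.4 = 18.6.

K_p = 18.6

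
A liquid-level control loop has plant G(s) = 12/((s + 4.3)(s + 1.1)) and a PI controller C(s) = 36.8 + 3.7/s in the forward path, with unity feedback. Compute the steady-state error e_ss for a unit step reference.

0

The open loop C(s)G(s) has a pole at the origin (type 1), so the static position error constant is infinite and e_ss = 1/(1+∞) = 0.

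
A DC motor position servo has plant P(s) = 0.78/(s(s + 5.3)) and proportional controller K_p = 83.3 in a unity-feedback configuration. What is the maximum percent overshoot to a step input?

33.5%

The closed-loop denominator s² + 5.3s + 64.97 gives ω_n = √64.97 = 8.061 and ζ = 5.3/(2ω_n) = 0.3288.
%OS = 100·exp(−πζ/√(1−ζ²)) = 100·exp(−π·0.3288/√0.8919) = 33.5%.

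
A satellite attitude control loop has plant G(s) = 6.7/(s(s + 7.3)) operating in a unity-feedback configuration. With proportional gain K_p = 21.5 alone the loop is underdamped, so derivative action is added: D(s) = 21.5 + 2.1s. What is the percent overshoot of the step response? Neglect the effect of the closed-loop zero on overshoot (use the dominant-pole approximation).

0.215%

Forward path: (21.5 + 2.1s)·6.7/(s(s+7.3)). The closed-loop characteristic equation is s² + (7.3 + 6.7·2.1)s + 6.7·21.5 = 0.
That is s² + 21.37s + 144.1 = 0, so ω_n = 12 rad/s and ζ = 21.37/(2·12) = 0.8903.
%OS = 100·exp(−πζ/√(1−ζ²)) = 0.215%.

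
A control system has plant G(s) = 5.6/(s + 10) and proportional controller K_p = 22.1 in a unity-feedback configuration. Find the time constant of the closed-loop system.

Closed-loop transfer function: T(s) = K_p·G(s)/(1 + K_p·G(s)) = 123.8/(s + 10 + 123.8) = 123.8/(s + 133.8).
Time constant τ = 1/133.8 = 0.00748 s.

τ = 0.00748 s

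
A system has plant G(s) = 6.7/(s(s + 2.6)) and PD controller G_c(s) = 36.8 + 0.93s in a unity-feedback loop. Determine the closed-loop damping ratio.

ζ = 0.281

Forward path: (36.8 + 0.93s)·6.7/(s(s+2.6)). The closed-loop characteristic equation is s² + (2.6 + 6.7·0.93)s + 6.7·36.8 = 0.
That is s² + 8.831s + 246.6 = 0, so ω_n = 15.7 rad/s and ζ = 8.831/(2·15.7) = 0.2812.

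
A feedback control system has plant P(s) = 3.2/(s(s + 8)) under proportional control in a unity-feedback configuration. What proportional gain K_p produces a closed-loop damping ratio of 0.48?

Closed-loop characteristic equation: s² + 8s + K_p·3.2 = 0.
So ω_n = √(3.2K_p) and 2ζω_n = 8, giving ζ = 8/(2√(3.2K_p)).
Setting ζ = 0.48: √(3.2K_p) = 8/(2·0.48) = 8.333, so K_p = 69.44/3.2 = 21.7.

K_p = 21.7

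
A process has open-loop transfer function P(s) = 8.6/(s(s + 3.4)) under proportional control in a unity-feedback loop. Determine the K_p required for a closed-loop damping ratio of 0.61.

Closed-loop characteristic equation: s² + 3.4s + K_p·8.6 = 0.
So ω_n = √(8.6K_p) and 2ζω_n = 3.4, giving ζ = 3.4/(2√(8.6K_p)).
Setting ζ = 0.61: √(8.6K_p) = 3.4/(2·0.61) = 2.787, so K_p = 7.767/8.6 = 0.903.

K_p = 0.903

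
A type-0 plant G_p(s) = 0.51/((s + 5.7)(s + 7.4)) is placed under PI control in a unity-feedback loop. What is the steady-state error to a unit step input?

0

The PI controller's integrator makes the forward path type 1, so e_ss to a step is zero.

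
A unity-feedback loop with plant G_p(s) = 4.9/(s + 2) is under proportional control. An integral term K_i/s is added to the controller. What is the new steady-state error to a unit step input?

The integrator makes K_pos = lim_{s→0} C(s)G(s) infinite, so e_ss = 1/(1+K_pos) = 0.

0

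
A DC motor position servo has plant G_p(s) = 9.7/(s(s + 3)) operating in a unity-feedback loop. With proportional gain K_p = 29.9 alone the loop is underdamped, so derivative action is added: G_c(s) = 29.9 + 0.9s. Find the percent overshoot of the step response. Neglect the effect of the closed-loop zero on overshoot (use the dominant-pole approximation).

Forward path: (29.9 + 0.9s)·9.7/(s(s+3)). The closed-loop characteristic equation is s² + (3 + 9.7·0.9)s + 9.7·29.9 = 0.
That is s² + 11.73s + 290 = 0, so ω_n = 17.03 rad/s and ζ = 11.73/(2·17.03) = 0.3444.
%OS = 100·exp(−πζ/√(1−ζ²)) = 31.6%.

31.6%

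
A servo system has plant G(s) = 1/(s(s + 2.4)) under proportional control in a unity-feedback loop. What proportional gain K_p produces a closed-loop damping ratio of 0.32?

Closed-loop characteristic equation: s² + 2.4s + K_p·1 = 0.
So ω_n = √(1K_p) and 2ζω_n = 2.4, giving ζ = 2.4/(2√(1K_p)).
Setting ζ = 0.32: √(1K_p) = 2.4/(2·0.32) = 3.75, so K_p = 14.06/1 = 14.1.

K_p = 14.1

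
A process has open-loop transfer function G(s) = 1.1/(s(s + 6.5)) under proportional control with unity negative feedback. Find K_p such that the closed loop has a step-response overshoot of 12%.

From %OS = 100·exp(−πζ/√(1−ζ²)) = 12%, ζ = −ln(0.12)/√(π²+ln²(0.12)) = 0.5594.
Characteristic equation s² + 6.5s + 1.1K_p = 0 gives ζ = 6.5/(2√(1.1K_p)).
Setting ζ = 0.5594: √(1.1K_p) = 6.5/(2·0.5594) = 5.81, so K_p = 33.75/1.1 = 30.7.

K_p = 30.7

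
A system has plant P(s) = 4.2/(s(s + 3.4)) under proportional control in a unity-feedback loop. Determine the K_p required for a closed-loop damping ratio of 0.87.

K_p = 0.909

Closed-loop characteristic equation: s² + 3.4s + K_p·4.2 = 0.
So ω_n = √(4.2K_p) and 2ζω_n = 3.4, giving ζ = 3.4/(2√(4.2K_p)).
Setting ζ = 0.87: √(4.2K_p) = 3.4/(2·0.87) = 1.954, so K_p = 3.818/4.2 = 0.909.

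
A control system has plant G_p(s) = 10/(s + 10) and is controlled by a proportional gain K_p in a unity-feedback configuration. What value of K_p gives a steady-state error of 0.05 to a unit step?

K_p = 19

The loop is type 0, so e_ss(step) = 1/(1 + K_pos) with K_pos = K_p·G_p(0).
G_p(0) = 1. Require 1/(1 + K_p·1) = 0.05, so 1 + 1·K_p = 20.
K_p = (20 − 1)/1 = 19.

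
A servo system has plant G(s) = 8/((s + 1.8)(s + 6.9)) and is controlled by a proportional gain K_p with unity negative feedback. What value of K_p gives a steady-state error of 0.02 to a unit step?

K_p = 76.1

The loop is type 0, so e_ss(step) = 1/(1 + K_pos) with K_pos = K_p·G(0).
G(0) = 0.6441. Require 1/(1 + K_p·0.6441) = 0.02, so 1 + 0.6441·K_p = 50.
K_p = (50 − 1)/0.6441 = 76.1.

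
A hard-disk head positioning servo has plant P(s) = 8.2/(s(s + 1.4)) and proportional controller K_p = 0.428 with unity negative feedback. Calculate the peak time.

The closed-loop denominator s² + 1.4s + 3.51 gives ω_n = √3.51 = 1.873 and ζ = 1.4/(2ω_n) = 0.3737.
Damped frequency ω_d = ω_n√(1−ζ²) = 1.738 rad/s, so peak time T_p = π/ω_d = 1.81 s.

T_p = 1.81 s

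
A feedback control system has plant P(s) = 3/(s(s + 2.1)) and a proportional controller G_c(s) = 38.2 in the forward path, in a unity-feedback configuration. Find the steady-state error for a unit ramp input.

0.0183

The loop has one pole at the origin (type 1). Velocity error constant K_v = lim_{s→0} s·G_c(s)P(s) = 38.2·3/2.1 = 54.57.
Steady-state error to a unit ramp: e_ss = 1/K_v = 0.0183.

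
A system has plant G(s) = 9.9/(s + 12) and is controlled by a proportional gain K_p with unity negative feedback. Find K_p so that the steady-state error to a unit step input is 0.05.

Steady-state error for a unit step on this type-0 loop is 1/(1 + K_p·G(0)).
G(0) = 0.825. Require 1/(1 + K_p·0.825) = 0.05, so 1 + 0.825·K_p = 20.
K_p = (20 − 1)/0.825 = 23.

K_p = 23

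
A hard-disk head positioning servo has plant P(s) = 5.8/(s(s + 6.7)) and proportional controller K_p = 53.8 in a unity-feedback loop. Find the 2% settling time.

T_s ≈ 1.19 s

From 1 + K_pP(s) = 0: s² + 6.7s + 312 = 0 ⇒ ω_n = 17.66, ζ = 0.1896.
2% settling time T_s ≈ 4/(ζω_n) = 4/3.35 = 1.19 s.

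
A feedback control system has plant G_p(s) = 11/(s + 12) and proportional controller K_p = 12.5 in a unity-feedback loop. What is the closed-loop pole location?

s = -149.5

Closed-loop transfer function: T(s) = K_p·G_p(s)/(1 + K_p·G_p(s)) = 137.5/(s + 12 + 137.5) = 137.5/(s + 149.5).
The closed-loop pole is at s = −149.5.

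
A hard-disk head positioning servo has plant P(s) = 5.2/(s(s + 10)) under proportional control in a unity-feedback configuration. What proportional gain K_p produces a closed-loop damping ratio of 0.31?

Closed-loop characteristic equation: s² + 10s + K_p·5.2 = 0.
So ω_n = √(5.2K_p) and 2ζω_n = 10, giving ζ = 10/(2√(5.2K_p)).
Setting ζ = 0.31: √(5.2K_p) = 10/(2·0.31) = 16.13, so K_p = 260.1/5.2 = 50.

K_p = 50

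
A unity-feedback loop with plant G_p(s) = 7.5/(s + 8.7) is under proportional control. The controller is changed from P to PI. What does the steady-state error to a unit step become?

The integrator makes K_pos = lim_{s→0} C(s)G(s) infinite, so e_ss = 1/(1+K_pos) = 0.

0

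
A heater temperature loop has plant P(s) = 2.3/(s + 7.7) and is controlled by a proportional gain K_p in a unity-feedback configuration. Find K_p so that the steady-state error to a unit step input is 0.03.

K_p = 108

For a type-0 loop with proportional control, e_ss = 1/(1 + K_p·P(0)).
P(0) = 0.2987. Require 1/(1 + K_p·0.2987) = 0.03, so 1 + 0.2987·K_p = 33.33.
K_p = (33.33 − 1)/0.2987 = 108.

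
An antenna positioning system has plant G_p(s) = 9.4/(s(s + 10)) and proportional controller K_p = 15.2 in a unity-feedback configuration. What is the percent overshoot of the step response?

Closed-loop characteristic equation: s² + 10s + 142.9 = 0, so ω_n = 11.95 rad/s and ζ = 10/(2·11.95) = 0.4183.
%OS = 100·exp(−πζ/√(1−ζ²)) = 100·exp(−π·0.4183/√0.825) = 23.5%.

23.5%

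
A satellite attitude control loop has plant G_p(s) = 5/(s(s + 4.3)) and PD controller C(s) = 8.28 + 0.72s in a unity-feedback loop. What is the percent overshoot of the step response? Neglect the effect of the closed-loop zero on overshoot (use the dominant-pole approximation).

Forward path: (8.28 + 0.72s)·5/(s(s+4.3)). The closed-loop characteristic equation is s² + (4.3 + 5·0.72)s + 5·8.28 = 0.
That is s² + 7.9s + 41.4 = 0, so ω_n = 6.434 rad/s and ζ = 7.9/(2·6.434) = 0.6139.
%OS = 100·exp(−πζ/√(1−ζ²)) = 8.69%.

8.69%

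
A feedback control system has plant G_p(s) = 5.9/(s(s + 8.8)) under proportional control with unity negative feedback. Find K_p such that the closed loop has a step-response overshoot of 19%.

K_p = 15

From %OS = 100·exp(−πζ/√(1−ζ²)) = 19%, ζ = −ln(0.19)/√(π²+ln²(0.19)) = 0.4673.
Characteristic equation s² + 8.8s + 5.9K_p = 0 gives ζ = 8.8/(2√(5.9K_p)).
Setting ζ = 0.4673: √(5.9K_p) = 8.8/(2·0.4673) = 9.415, so K_p = 88.64/5.9 = 15.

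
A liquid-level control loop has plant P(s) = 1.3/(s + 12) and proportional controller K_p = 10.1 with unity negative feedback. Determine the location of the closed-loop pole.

Closed-loop transfer function: T(s) = K_p·P(s)/(1 + K_p·P(s)) = 13.13/(s + 12 + 13.13) = 13.13/(s + 25.13).
The closed-loop pole is at s = −25.13.

s = -25.13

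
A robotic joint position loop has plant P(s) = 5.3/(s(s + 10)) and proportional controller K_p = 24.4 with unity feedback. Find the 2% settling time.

From 1 + K_pP(s) = 0: s² + 10s + 129.3 = 0 ⇒ ω_n = 11.37, ζ = 0.4397.
2% settling time T_s ≈ 4/(ζω_n) = 4/5 = 0.8 s.

T_s ≈ 0.8 s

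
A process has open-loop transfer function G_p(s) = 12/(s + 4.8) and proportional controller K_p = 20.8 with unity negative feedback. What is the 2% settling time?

Closed-loop transfer function: T(s) = K_p·G_p(s)/(1 + K_p·G_p(s)) = 249.6/(s + 4.8 + 249.6) = 249.6/(s + 254.4).
Time constant τ = 1/254.4 = 0.003931 s, so the 2% settling time is about 4τ = 0.0157 s.

T_s ≈ 0.0157 s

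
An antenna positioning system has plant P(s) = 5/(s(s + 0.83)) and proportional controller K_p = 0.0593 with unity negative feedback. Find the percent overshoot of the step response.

2.48%

Closed-loop characteristic equation: s² + 0.83s + 0.2965 = 0, so ω_n = 0.5445 rad/s and ζ = 0.83/(2·0.5445) = 0.7621.
%OS = 100·exp(−πζ/√(1−ζ²)) = 100·exp(−π·0.7621/√0.4191) = 2.48%.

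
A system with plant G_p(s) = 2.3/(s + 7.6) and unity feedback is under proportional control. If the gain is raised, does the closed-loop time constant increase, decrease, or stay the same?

decrease

Closed-loop pole is at s = −(7.6+K_p·2.3); larger K_p moves it further left, so τ = 1/(7.6+K_p·2.3) decreases.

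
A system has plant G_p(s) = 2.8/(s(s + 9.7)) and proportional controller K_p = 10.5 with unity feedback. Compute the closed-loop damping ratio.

The closed-loop denominator is s(s+9.7) + 10.5·2.8 = s² + 9.7s + 29.4.
So ω_n² = 29.4 ⇒ ω_n = 5.422 rad/s, and ζ = 9.7/(2ω_n) = 0.894.

ζ = 0.894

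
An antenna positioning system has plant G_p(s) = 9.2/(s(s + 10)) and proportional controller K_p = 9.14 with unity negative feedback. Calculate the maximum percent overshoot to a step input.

From 1 + K_pG_p(s) = 0: s² + 10s + 84.09 = 0 ⇒ ω_n = 9.17, ζ = 0.5453.
%OS = 100·exp(−πζ/√(1−ζ²)) = 100·exp(−π·0.5453/√0.7027) = 13%.

13%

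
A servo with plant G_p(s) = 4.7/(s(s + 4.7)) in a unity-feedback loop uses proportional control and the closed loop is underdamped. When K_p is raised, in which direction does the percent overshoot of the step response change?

Characteristic equation s² + 4.7s + K_p·4.7 = 0: raising K_p raises ω_n while 2ζω_n = 4.7 is fixed, so ζ falls and overshoot grows.

increase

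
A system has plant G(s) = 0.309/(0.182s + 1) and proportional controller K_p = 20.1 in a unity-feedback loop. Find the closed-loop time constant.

τ = 0.0252 s

Closed loop: T(s) = K_p·G/(1+K_p·G) = 6.211/(0.182s + 1 + 6.211), with pole at s = −(1 + 6.211)/0.182 = −39.62.
Closed-loop time constant τ = 1/39.62 = 0.0252 s.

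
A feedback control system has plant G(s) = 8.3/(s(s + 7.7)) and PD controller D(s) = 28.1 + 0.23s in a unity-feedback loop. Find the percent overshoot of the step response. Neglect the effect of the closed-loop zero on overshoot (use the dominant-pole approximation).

Forward path: (28.1 + 0.23s)·8.3/(s(s+7.7)). The closed-loop characteristic equation is s² + (7.7 + 8.3·0.23)s + 8.3·28.1 = 0.
That is s² + 9.609s + 233.2 = 0, so ω_n = 15.27 rad/s and ζ = 9.609/(2·15.27) = 0.3146.
%OS = 100·exp(−πζ/√(1−ζ²)) = 35.3%.

35.3%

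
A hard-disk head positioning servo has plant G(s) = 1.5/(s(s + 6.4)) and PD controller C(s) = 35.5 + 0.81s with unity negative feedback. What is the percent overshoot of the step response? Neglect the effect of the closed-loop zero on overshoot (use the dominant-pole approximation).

Forward path: (35.5 + 0.81s)·1.5/(s(s+6.4)). The closed-loop characteristic equation is s² + (6.4 + 1.5·0.81)s + 1.5·35.5 = 0.
That is s² + 7.615s + 53.25 = 0, so ω_n = 7.297 rad/s and ζ = 7.615/(2·7.297) = 0.5218.
%OS = 100·exp(−πζ/√(1−ζ²)) = 14.6%.

14.6%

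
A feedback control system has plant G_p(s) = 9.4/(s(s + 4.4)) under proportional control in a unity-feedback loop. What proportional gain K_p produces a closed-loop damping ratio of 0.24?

K_p = 8.94

Closed-loop characteristic equation: s² + 4.4s + K_p·9.4 = 0.
So ω_n = √(9.4K_p) and 2ζω_n = 4.4, giving ζ = 4.4/(2√(9.4K_p)).
Setting ζ = 0.24: √(9.4K_p) = 4.4/(2·0.24) = 9.167, so K_p = 84.03/9.4 = 8.94.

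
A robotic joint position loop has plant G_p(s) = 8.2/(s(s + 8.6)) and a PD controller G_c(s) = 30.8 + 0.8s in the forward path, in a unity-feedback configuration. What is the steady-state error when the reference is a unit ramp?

The loop has one pole at the origin (type 1). Velocity error constant K_v = lim_{s→0} s·G_c(s)G_p(s) = 30.8·8.2/8.6 = 29.37.
Steady-state error to a unit ramp: e_ss = 1/K_v = 0.0341.

0.0341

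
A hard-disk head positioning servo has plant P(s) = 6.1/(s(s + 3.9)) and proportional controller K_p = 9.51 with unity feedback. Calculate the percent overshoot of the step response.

43.5%

The closed-loop denominator s² + 3.9s + 58.01 gives ω_n = √58.01 = 7.616 and ζ = 3.9/(2ω_n) = 0.256.
%OS = 100·exp(−πζ/√(1−ζ²)) = 100·exp(−π·0.256/√0.9345) = 43.5%.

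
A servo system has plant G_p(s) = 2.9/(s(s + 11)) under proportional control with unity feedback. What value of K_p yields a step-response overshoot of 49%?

From %OS = 100·exp(−πζ/√(1−ζ²)) = 49%, ζ = −ln(0.49)/√(π²+ln²(0.49)) = 0.2214.
Characteristic equation s² + 11s + 2.9K_p = 0 gives ζ = 11/(2√(2.9K_p)).
Setting ζ = 0.2214: √(2.9K_p) = 11/(2·0.2214) = 24.84, so K_p = 617/2.9 = 213.

K_p = 213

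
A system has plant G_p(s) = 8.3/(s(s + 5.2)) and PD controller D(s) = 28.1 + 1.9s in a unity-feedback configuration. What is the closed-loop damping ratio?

ζ = 0.687

Forward path: (28.1 + 1.9s)·8.3/(s(s+5.2)). The closed-loop characteristic equation is s² + (5.2 + 8.3·1.9)s + 8.3·28.1 = 0.
That is s² + 20.97s + 233.2 = 0, so ω_n = 15.27 rad/s and ζ = 20.97/(2·15.27) = 0.6866.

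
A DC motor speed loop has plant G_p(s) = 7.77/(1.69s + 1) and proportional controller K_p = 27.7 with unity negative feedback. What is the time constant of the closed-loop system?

Closed loop: T(s) = K_p·G_p/(1+K_p·G_p) = 215.2/(1.69s + 1 + 215.2), with pole at s = −(1 + 215.2)/1.69 = −127.9.
Closed-loop time constant τ = 1/127.9 = 0.00782 s.

τ = 0.00782 s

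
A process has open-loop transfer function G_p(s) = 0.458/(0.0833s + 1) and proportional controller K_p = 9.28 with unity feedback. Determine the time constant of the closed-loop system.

Closed loop: T(s) = K_p·G_p/(1+K_p·G_p) = 4.25/(0.0833s + 1 + 4.25), with pole at s = −(1 + 4.25)/0.0833 = −63.03.
Closed-loop time constant τ = 1/63.03 = 0.0159 s.

τ = 0.0159 s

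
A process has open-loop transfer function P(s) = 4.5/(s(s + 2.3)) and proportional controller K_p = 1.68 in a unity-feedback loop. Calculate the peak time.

Closed-loop characteristic equation: s² + 2.3s + 7.56 = 0, so ω_n = 2.75 rad/s and ζ = 2.3/(2·2.75) = 0.4183.
Damped frequency ω_d = ω_n√(1−ζ²) = 2.497 rad/s, so peak time T_p = π/ω_d = 1.26 s.

T_p = 1.26 s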